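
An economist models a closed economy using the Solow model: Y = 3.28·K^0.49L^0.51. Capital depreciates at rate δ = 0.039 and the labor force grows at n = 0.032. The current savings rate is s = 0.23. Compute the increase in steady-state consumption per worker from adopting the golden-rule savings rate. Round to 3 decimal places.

Δc ≈ 9.046

n + δ = 0.032 + 0.039 = 0.071.
Current steady state (s = 0.23): k* = (0.23·3.28/0.071)^(1/0.51) ≈ 102.9053, y* = 3.28·102.9053^0.49 ≈ 31.7664, c* = (1−0.23)·31.7664 ≈ 24.4602.
Setting f'(k) = n+δ gives 0.49·3.28·k^(0.49−1) = 0.071, hence k_gold = (0.49·3.28/0.071)^(1/0.51) ≈ 453.4123.
y_gold = 3.28·453.4123^0.49 ≈ 65.6985, c_gold = y_gold − 0.071·k_gold ≈ 33.5062.
Gain: Δc = 33.5062 − 24.4602 ≈ 9.0461.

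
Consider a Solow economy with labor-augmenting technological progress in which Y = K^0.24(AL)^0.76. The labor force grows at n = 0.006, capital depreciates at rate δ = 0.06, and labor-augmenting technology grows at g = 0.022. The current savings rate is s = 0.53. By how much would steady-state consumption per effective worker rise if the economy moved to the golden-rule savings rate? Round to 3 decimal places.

Break-even investment rate: n + g + δ = 0.006 + 0.022 + 0.06 = 0.088.
Current steady state (s = 0.53): k* = (0.53/0.088)^(1/0.76) ≈ 10.6180, y* = 10.6180^0.24 ≈ 1.7630, c* = (1−0.53)·1.7630 ≈ 0.8286.
Setting f'(k) = n+g+δ gives 0.24·k^(0.24−1) = 0.088, hence k_gold = (0.24/0.088)^(1/0.76) ≈ 3.7439.
y_gold = 3.7439^0.24 ≈ 1.3728, c_gold = y_gold − 0.088·k_gold ≈ 1.0433.
Gain: Δc = 1.0433 − 0.8286 ≈ 0.2147.

Δc ≈ 0.215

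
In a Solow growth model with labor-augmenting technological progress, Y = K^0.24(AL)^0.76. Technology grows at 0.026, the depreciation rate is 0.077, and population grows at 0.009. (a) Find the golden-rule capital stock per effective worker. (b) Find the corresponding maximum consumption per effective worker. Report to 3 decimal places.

Break-even investment rate: n + g + δ = 0.009 + 0.026 + 0.077 = 0.112.
Maximizing c = f(k) − (n+g+δ)·k gives f'(k) = n+g+δ, i.e. 0.24·k^(0.24−1) = 0.112, so k_gold = (0.24/0.112)^(1/0.76) ≈ 2.7259.
y_gold = 2.7259^0.24 ≈ 1.2721; c_gold = y_gold − 0.112·k_gold ≈ 0.9668.

(a) k_gold ≈ 2.726; (b) c_gold ≈ 0.967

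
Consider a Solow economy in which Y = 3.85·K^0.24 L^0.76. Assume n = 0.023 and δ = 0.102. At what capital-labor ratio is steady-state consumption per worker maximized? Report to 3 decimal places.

The effective depreciation rate is n + δ = 0.023 + 0.102 = 0.125.
At the golden rule the marginal product of capital equals n+δ: 0.24·3.85·k^(0.24−1) = 0.125. Solving, k_gold = (0.24·3.85/0.125)^(1/0.76) ≈ 13.9030.

k_gold ≈ 13.903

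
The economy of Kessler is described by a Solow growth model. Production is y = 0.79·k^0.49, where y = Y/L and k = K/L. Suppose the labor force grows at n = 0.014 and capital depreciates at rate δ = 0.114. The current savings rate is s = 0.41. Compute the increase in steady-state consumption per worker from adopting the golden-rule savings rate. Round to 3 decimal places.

Capital per worker breaks even when investment replaces (n + δ)·k; here n + δ = 0.128.
Current steady state (s = 0.41): k* = (0.41·0.79/0.128)^(1/0.51) ≈ 6.1743, y* = 0.79·6.1743^0.49 ≈ 1.9276, c* = (1−0.41)·1.9276 ≈ 1.1373.
Golden rule sets MPK = n+δ: 0.49·0.79·k^(0.49−1) = 0.128, so k_gold = (0.49·0.79/0.128)^(1/0.51) ≈ 8.7575.
y_gold = 0.79·8.7575^0.49 ≈ 2.2877, c_gold = y_gold − 0.128·k_gold ≈ 1.1667.
Gain: Δc = 1.1667 − 1.1373 ≈ 0.0294.

Δc ≈ 0.029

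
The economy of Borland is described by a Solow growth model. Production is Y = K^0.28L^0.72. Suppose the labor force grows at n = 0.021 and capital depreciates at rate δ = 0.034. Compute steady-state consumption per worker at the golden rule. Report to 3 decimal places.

Capital per worker breaks even when investment replaces (n + δ)·k; here n + δ = 0.055.
At the golden rule the marginal product of capital equals n+δ: 0.28·k^(0.28−1) = 0.055. Solving, k_gold = (0.28/0.055)^(1/0.72) ≈ 9.5865.
y_gold = 9.5865^0.28 ≈ 1.8831.
c_gold = y_gold − (n+δ)·k_gold = 1.8831 − 0.055·9.5865 ≈ 1.3558.

c_gold ≈ 1.356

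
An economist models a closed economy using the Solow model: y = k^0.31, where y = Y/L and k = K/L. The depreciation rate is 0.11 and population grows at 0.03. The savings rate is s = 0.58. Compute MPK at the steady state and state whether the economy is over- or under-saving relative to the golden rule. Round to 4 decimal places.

The effective depreciation rate is n + δ = 0.03 + 0.11 = 0.14.
Steady-state k*: s·k^0.31 = 0.14·k gives k* = (0.58/0.14)^(1/0.69) ≈ 7.8458.
MPK = 0.31·7.8458^(-0.69) ≈ 0.0748.
MPK < n+δ = 0.14, so the economy is dynamically inefficient (over-saving).

over-saving; MPK ≈ 0.0748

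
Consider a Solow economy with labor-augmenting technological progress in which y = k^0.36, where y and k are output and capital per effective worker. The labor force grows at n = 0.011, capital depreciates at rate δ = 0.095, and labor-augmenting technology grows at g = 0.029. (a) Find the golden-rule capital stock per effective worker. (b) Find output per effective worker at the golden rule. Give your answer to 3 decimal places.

(a) k_gold ≈ 4.630; (b) y_gold ≈ 1.736

n + g + δ = 0.011 + 0.029 + 0.095 = 0.135.
Golden rule sets MPK = n+g+δ: 0.36·k^(0.36−1) = 0.135, so k_gold = (0.36/0.135)^(1/0.64) ≈ 4.6299.
y_gold = 4.6299^0.36 ≈ 1.7362.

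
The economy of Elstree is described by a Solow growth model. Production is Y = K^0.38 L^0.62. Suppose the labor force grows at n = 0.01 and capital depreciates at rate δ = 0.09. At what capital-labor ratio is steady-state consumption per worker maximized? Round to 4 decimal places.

k_gold ≈ 8.6126

n + δ = 0.01 + 0.09 = 0.1.
Golden rule sets MPK = n+δ: 0.38·k^(0.38−1) = 0.1, so k_gold = (0.38/0.1)^(1/0.62) ≈ 8.6126.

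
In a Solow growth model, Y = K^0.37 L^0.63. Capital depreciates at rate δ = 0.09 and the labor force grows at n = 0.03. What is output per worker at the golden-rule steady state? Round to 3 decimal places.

n + δ = 0.03 + 0.09 = 0.12.
Setting f'(k) = n+δ gives 0.37·k^(0.37−1) = 0.12, hence k_gold = (0.37/0.12)^(1/0.63) ≈ 5.9734.
Output: y_gold = k_gold^0.37 = 5.9734^0.37 ≈ 1.9373.

y_gold ≈ 1.937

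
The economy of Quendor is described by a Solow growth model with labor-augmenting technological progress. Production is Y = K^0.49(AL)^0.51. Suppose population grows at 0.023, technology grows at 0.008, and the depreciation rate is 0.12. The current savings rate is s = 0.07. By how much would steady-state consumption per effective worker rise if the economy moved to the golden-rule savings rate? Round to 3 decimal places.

n + g + δ = 0.023 + 0.008 + 0.12 = 0.151.
Current steady state (s = 0.07): k* = (0.07/0.151)^(1/0.51) ≈ 0.2215, y* = 0.2215^0.49 ≈ 0.4778, c* = (1−0.07)·0.4778 ≈ 0.4443.
At the golden rule the marginal product of capital equals n+g+δ: 0.49·k^(0.49−1) = 0.151. Solving, k_gold = (0.49/0.151)^(1/0.51) ≈ 10.0552.
y_gold = 10.0552^0.49 ≈ 3.0986, c_gold = y_gold − 0.151·k_gold ≈ 1.5803.
Gain: Δc = 1.5803 − 0.4443 ≈ 1.1360.

Δc ≈ 1.136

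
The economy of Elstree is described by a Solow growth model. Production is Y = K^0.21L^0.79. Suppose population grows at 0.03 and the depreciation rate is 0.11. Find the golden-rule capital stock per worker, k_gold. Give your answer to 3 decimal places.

k_gold ≈ 1.671

n + δ = 0.03 + 0.11 = 0.14.
Golden rule sets MPK = n+δ: 0.21·k^(0.21−1) = 0.14, so k_gold = (0.21/0.14)^(1/0.79) ≈ 1.6707.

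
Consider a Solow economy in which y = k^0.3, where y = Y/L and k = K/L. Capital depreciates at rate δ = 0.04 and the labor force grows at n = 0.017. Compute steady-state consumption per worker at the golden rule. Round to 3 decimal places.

c_gold ≈ 1.426

The effective depreciation rate is n + δ = 0.017 + 0.04 = 0.057.
Setting f'(k) = n+δ gives 0.3·k^(0.3−1) = 0.057, hence k_gold = (0.3/0.057)^(1/0.7) ≈ 10.7239.
y_gold = 10.7239^0.3 ≈ 2.0375.
c_gold = y_gold − (n+δ)·k_gold = 2.0375 − 0.057·10.7239 ≈ 1.4263.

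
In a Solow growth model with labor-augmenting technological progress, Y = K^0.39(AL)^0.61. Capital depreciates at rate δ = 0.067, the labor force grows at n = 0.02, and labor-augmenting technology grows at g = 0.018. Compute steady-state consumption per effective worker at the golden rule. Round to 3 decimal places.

The effective depreciation rate is n + g + δ = 0.02 + 0.018 + 0.067 = 0.105.
Maximizing c = f(k) − (n+g+δ)·k gives f'(k) = n+g+δ, i.e. 0.39·k^(0.39−1) = 0.105, so k_gold = (0.39/0.105)^(1/0.61) ≈ 8.5945.
y_gold = 8.5945^0.39 ≈ 2.3139.
c_gold = y_gold − (n+g+δ)·k_gold = 2.3139 − 0.105·8.5945 ≈ 1.4115.

c_gold ≈ 1.411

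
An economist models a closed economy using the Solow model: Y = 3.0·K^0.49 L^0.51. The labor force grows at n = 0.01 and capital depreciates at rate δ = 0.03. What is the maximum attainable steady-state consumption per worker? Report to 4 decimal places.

The effective depreciation rate is n + δ = 0.01 + 0.03 = 0.04.
Maximizing c = f(k) − (n+δ)·k gives f'(k) = n+δ, i.e. 0.49·3.0·k^(0.49−1) = 0.04, so k_gold = (0.49·3.0/0.04)^(1/0.51) ≈ 1172.5518.
y_gold = 3.0·1172.5518^0.49 ≈ 95.7185.
c_gold = y_gold − (n+δ)·k_gold = 95.7185 − 0.04·1172.5518 ≈ 48.8164.

c_gold ≈ 48.8164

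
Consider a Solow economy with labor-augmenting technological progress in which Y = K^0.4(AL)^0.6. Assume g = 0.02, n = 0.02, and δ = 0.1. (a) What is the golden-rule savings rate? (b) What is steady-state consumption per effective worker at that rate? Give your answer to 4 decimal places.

Capital per effective worker breaks even when investment replaces (n + g + δ)·k; here n + g + δ = 0.14.
For Cobb-Douglas, s_gold equals capital's share: s_gold = 0.4.
Setting f'(k) = n+g+δ gives 0.4·k^(0.4−1) = 0.14, hence k_gold = (0.4/0.14)^(1/0.6) ≈ 5.7529.
y_gold = 5.7529^0.4 ≈ 2.0135; c_gold = (1−0.4)·y_gold ≈ 1.2081.

(a) s_gold = 0.4000; (b) c_gold ≈ 1.2081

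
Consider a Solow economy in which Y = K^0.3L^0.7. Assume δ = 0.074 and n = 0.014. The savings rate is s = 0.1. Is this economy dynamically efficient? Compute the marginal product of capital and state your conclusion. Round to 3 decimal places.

dynamically efficient; MPK ≈ 0.264

n + δ = 0.014 + 0.074 = 0.088.
Steady-state k*: s·k^0.3 = 0.088·k gives k* = (0.1/0.088)^(1/0.7) ≈ 1.2004.
MPK = 0.3·1.2004^(-0.7) ≈ 0.2640.
MPK > n+δ = 0.088, so the economy is dynamically efficient (under-saving).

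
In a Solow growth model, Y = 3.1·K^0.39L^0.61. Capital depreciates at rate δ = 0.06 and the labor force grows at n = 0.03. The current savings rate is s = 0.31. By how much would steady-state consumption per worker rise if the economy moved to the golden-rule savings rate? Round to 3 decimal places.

The effective depreciation rate is n + δ = 0.03 + 0.06 = 0.09.
Current steady state (s = 0.31): k* = (0.31·3.1/0.09)^(1/0.61) ≈ 48.5327, y* = 3.1·48.5327^0.39 ≈ 14.0901, c* = (1−0.31)·14.0901 ≈ 9.7222.
Setting f'(k) = n+δ gives 0.39·3.1·k^(0.39−1) = 0.09, hence k_gold = (0.39·3.1/0.09)^(1/0.61) ≈ 70.7101.
y_gold = 3.1·70.7101^0.39 ≈ 16.3177, c_gold = y_gold − 0.09·k_gold ≈ 9.9538.
Gain: Δc = 9.9538 − 9.7222 ≈ 0.2316.

Δc ≈ 0.232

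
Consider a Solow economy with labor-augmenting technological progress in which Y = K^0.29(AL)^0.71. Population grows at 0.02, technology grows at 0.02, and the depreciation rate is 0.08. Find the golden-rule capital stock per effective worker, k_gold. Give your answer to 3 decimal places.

Break-even investment rate: n + g + δ = 0.02 + 0.02 + 0.08 = 0.12.
Golden rule sets MPK = n+g+δ: 0.29·k^(0.29−1) = 0.12, so k_gold = (0.29/0.12)^(1/0.71) ≈ 3.4653.

k_gold ≈ 3.465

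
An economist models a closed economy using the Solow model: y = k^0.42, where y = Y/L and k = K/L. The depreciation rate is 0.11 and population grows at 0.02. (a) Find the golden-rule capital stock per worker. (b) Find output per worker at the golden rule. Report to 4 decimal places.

(a) k_gold ≈ 7.5529; (b) y_gold ≈ 2.3378

The effective depreciation rate is n + δ = 0.02 + 0.11 = 0.13.
Maximizing c = f(k) − (n+δ)·k gives f'(k) = n+δ, i.e. 0.42·k^(0.42−1) = 0.13, so k_gold = (0.42/0.13)^(1/0.58) ≈ 7.5529.
y_gold = 7.5529^0.42 ≈ 2.3378.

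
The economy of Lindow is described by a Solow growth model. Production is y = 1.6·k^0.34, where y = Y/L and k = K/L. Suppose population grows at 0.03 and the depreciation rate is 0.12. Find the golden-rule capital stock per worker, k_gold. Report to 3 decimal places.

Break-even investment rate: n + δ = 0.03 + 0.12 = 0.15.
Golden rule sets MPK = n+δ: 0.34·1.6·k^(0.34−1) = 0.15, so k_gold = (0.34·1.6/0.15)^(1/0.66) ≈ 7.0427.

k_gold ≈ 7.043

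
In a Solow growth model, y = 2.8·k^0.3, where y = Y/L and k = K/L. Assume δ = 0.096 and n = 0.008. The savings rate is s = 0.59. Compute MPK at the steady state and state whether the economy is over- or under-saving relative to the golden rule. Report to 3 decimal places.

n + δ = 0.008 + 0.096 = 0.104.
Steady-state k*: s·A·k^0.3 = 0.104·k gives k* = (0.59·2.8/0.104)^(1/0.7) ≈ 51.9614.
MPK = 0.3·2.8·51.9614^(-0.7) ≈ 0.0529.
MPK < n+δ = 0.104, so the economy is dynamically inefficient (over-saving).

over-saving; MPK ≈ 0.053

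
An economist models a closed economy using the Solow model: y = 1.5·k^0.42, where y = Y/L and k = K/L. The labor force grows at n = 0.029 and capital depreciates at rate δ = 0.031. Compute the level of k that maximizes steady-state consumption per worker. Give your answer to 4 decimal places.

k_gold ≈ 57.6330

n + δ = 0.029 + 0.031 = 0.06.
Golden rule sets MPK = n+δ: 0.42·1.5·k^(0.42−1) = 0.06, so k_gold = (0.42·1.5/0.06)^(1/0.58) ≈ 57.6330.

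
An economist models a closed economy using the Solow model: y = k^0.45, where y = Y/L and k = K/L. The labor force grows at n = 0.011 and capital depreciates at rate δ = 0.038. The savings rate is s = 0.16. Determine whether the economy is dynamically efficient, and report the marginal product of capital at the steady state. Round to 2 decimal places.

The effective depreciation rate is n + δ = 0.011 + 0.038 = 0.049.
Steady-state k*: s·k^0.45 = 0.049·k gives k* = (0.16/0.049)^(1/0.55) ≈ 8.5982.
MPK = 0.45·8.5982^(-0.55) ≈ 0.1378.
MPK > n+δ = 0.049, so the economy is dynamically efficient (under-saving).

dynamically efficient; MPK ≈ 0.14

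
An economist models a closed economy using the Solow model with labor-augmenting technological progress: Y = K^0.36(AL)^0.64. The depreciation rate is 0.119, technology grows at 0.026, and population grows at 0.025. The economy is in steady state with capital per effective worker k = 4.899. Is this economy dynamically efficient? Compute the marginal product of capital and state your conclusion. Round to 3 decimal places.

dynamically inefficient; MPK ≈ 0.130

n + g + δ = 0.025 + 0.026 + 0.119 = 0.17.
MPK = 0.36·k^(0.36−1) = 0.36·4.899^(-0.64) ≈ 0.1302.
MPK < 0.17, so the economy is dynamically inefficient (over-saving).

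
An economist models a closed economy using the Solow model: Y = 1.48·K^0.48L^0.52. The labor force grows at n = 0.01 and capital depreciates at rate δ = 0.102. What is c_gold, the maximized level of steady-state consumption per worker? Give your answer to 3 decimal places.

Capital per worker breaks even when investment replaces (n + δ)·k; here n + δ = 0.112.
At the golden rule the marginal product of capital equals n+δ: 0.48·1.48·k^(0.48−1) = 0.112. Solving, k_gold = (0.48·1.48/0.112)^(1/0.52) ≈ 34.9024.
y_gold = 1.48·34.9024^0.48 ≈ 8.1439.
c_gold = y_gold − (n+δ)·k_gold = 8.1439 − 0.112·34.9024 ≈ 4.2348.

c_gold ≈ 4.235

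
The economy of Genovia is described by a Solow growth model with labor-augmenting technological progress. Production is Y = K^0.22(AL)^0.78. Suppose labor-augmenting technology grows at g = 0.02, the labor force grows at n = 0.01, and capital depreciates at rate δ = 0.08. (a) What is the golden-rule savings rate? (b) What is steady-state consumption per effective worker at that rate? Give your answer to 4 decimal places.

(a) s_gold = 0.2200; (b) c_gold ≈ 0.9484

Break-even investment rate: n + g + δ = 0.01 + 0.02 + 0.08 = 0.11.
For Cobb-Douglas, s_gold equals capital's share: s_gold = 0.22.
At the golden rule the marginal product of capital equals n+g+δ: 0.22·k^(0.22−1) = 0.11. Solving, k_gold = (0.22/0.11)^(1/0.78) ≈ 2.4318.
y_gold = 2.4318^0.22 ≈ 1.2159; c_gold = (1−0.22)·y_gold ≈ 0.9484.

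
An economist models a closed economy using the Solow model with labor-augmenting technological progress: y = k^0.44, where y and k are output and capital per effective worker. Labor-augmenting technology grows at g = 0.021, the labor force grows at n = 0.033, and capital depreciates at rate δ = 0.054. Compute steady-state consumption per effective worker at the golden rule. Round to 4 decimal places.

c_gold ≈ 1.6885

The effective depreciation rate is n + g + δ = 0.033 + 0.021 + 0.054 = 0.108.
Setting f'(k) = n+g+δ gives 0.44·k^(0.44−1) = 0.108, hence k_gold = (0.44/0.108)^(1/0.56) ≈ 12.2839.
y_gold = 12.2839^0.44 ≈ 3.0151.
c_gold = y_gold − (n+g+δ)·k_gold = 3.0151 − 0.108·12.2839 ≈ 1.6885.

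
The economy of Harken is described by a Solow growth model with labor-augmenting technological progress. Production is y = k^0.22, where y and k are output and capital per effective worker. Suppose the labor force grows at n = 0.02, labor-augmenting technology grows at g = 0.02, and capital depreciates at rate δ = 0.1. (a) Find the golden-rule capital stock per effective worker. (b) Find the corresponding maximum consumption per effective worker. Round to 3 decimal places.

The effective depreciation rate is n + g + δ = 0.02 + 0.02 + 0.1 = 0.14.
Golden rule sets MPK = n+g+δ: 0.22·k^(0.22−1) = 0.14, so k_gold = (0.22/0.14)^(1/0.78) ≈ 1.7851.
y_gold = 1.7851^0.22 ≈ 1.1360; c_gold = y_gold − 0.14·k_gold ≈ 0.8861.

(a) k_gold ≈ 1.785; (b) c_gold ≈ 0.886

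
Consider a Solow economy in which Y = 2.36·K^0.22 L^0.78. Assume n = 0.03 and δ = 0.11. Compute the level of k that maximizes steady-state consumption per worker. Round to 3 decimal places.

k_gold ≈ 5.367

Capital per worker breaks even when investment replaces (n + δ)·k; here n + δ = 0.14.
Golden rule sets MPK = n+δ: 0.22·2.36·k^(0.22−1) = 0.14, so k_gold = (0.22·2.36/0.14)^(1/0.78) ≈ 5.3673.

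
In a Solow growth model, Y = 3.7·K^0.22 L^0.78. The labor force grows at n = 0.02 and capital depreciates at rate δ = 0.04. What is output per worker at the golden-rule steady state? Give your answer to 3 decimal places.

Capital per worker breaks even when investment replaces (n + δ)·k; here n + δ = 0.06.
At the golden rule the marginal product of capital equals n+δ: 0.22·3.7·k^(0.22−1) = 0.06. Solving, k_gold = (0.22·3.7/0.06)^(1/0.78) ≈ 28.3067.
Output: y_gold = 3.7·k_gold^0.22 = 3.7·28.3067^0.22 ≈ 7.7200.

y_gold ≈ 7.720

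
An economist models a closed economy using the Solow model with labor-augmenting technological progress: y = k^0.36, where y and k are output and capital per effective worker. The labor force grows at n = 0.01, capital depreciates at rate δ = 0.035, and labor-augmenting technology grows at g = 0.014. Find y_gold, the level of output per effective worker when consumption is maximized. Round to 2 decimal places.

y_gold ≈ 2.77

The effective depreciation rate is n + g + δ = 0.01 + 0.014 + 0.035 = 0.059.
Setting f'(k) = n+g+δ gives 0.36·k^(0.36−1) = 0.059, hence k_gold = (0.36/0.059)^(1/0.64) ≈ 16.8759.
Output: y_gold = k_gold^0.36 = 16.8759^0.36 ≈ 2.7658.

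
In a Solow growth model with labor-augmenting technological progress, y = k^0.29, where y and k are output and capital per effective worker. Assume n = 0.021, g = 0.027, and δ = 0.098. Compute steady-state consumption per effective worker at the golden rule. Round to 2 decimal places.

The effective depreciation rate is n + g + δ = 0.021 + 0.027 + 0.098 = 0.146.
Maximizing c = f(k) − (n+g+δ)·k gives f'(k) = n+g+δ, i.e. 0.29·k^(0.29−1) = 0.146, so k_gold = (0.29/0.146)^(1/0.71) ≈ 2.6289.
y_gold = 2.6289^0.29 ≈ 1.3235.
c_gold = y_gold − (n+g+δ)·k_gold = 1.3235 − 0.146·2.6289 ≈ 0.9397.

c_gold ≈ 0.94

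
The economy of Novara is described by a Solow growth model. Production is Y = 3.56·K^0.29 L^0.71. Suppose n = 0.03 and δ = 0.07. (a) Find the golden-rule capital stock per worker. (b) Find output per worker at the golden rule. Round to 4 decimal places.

(a) k_gold ≈ 26.7889; (b) y_gold ≈ 9.2376

Capital per worker breaks even when investment replaces (n + δ)·k; here n + δ = 0.1.
Golden rule sets MPK = n+δ: 0.29·3.56·k^(0.29−1) = 0.1, so k_gold = (0.29·3.56/0.1)^(1/0.71) ≈ 26.7889.
y_gold = 3.56·26.7889^0.29 ≈ 9.2376.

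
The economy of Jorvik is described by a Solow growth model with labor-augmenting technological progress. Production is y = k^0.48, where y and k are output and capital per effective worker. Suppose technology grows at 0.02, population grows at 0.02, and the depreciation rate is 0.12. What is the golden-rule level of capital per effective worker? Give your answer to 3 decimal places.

k_gold ≈ 8.271

The effective depreciation rate is n + g + δ = 0.02 + 0.02 + 0.12 = 0.16.
Maximizing c = f(k) − (n+g+δ)·k gives f'(k) = n+g+δ, i.e. 0.48·k^(0.48−1) = 0.16, so k_gold = (0.48/0.16)^(1/0.52) ≈ 8.2707.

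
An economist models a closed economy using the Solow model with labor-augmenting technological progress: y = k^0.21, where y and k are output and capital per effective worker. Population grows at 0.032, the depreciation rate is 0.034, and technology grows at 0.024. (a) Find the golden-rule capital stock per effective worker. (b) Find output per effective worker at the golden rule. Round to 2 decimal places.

Break-even investment rate: n + g + δ = 0.032 + 0.024 + 0.034 = 0.09.
Maximizing c = f(k) − (n+g+δ)·k gives f'(k) = n+g+δ, i.e. 0.21·k^(0.21−1) = 0.09, so k_gold = (0.21/0.09)^(1/0.79) ≈ 2.9228.
y_gold = 2.9228^0.21 ≈ 1.2526.

(a) k_gold ≈ 2.92; (b) y_gold ≈ 1.25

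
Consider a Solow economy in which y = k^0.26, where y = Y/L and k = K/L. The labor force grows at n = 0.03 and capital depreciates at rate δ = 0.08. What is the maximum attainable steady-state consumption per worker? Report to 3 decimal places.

The effective depreciation rate is n + δ = 0.03 + 0.08 = 0.11.
At the golden rule the marginal product of capital equals n+δ: 0.26·k^(0.26−1) = 0.11. Solving, k_gold = (0.26/0.11)^(1/0.74) ≈ 3.1977.
y_gold = 3.1977^0.26 ≈ 1.3529.
c_gold = y_gold − (n+δ)·k_gold = 1.3529 − 0.11·3.1977 ≈ 1.0011.

c_gold ≈ 1.001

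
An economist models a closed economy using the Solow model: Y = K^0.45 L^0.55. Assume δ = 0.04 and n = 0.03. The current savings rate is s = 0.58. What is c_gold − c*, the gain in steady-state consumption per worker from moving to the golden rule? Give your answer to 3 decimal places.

Δc ≈ 0.152

Break-even investment rate: n + δ = 0.03 + 0.04 = 0.07.
Current steady state (s = 0.58): k* = (0.58/0.07)^(1/0.55) ≈ 46.7402, y* = 46.7402^0.45 ≈ 5.6411, c* = (1−0.58)·5.6411 ≈ 2.3692.
Setting f'(k) = n+δ gives 0.45·k^(0.45−1) = 0.07, hence k_gold = (0.45/0.07)^(1/0.55) ≈ 29.4645.
y_gold = 29.4645^0.45 ≈ 4.5834, c_gold = y_gold − 0.07·k_gold ≈ 2.5209.
Gain: Δc = 2.5209 − 2.3692 ≈ 0.1516.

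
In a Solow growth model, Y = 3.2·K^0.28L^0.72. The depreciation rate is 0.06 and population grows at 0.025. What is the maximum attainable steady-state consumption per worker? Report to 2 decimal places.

Break-even investment rate: n + δ = 0.025 + 0.06 = 0.085.
Maximizing c = f(k) − (n+δ)·k gives f'(k) = n+δ, i.e. 0.28·3.2·k^(0.28−1) = 0.085, so k_gold = (0.28·3.2/0.085)^(1/0.72) ≈ 26.3439.
y_gold = 3.2·26.3439^0.28 ≈ 7.9972.
c_gold = y_gold − (n+δ)·k_gold = 7.9972 − 0.085·26.3439 ≈ 5.7580.

c_gold ≈ 5.76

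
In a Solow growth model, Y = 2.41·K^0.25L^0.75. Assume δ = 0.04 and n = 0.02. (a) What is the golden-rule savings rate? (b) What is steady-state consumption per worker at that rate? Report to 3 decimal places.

(a) s_gold = 0.250; (b) c_gold ≈ 3.900

The effective depreciation rate is n + δ = 0.02 + 0.04 = 0.06.
For Cobb-Douglas, s_gold equals capital's share: s_gold = 0.25.
Maximizing c = f(k) − (n+δ)·k gives f'(k) = n+δ, i.e. 0.25·2.41·k^(0.25−1) = 0.06, so k_gold = (0.25·2.41/0.06)^(1/0.75) ≈ 21.6641.
y_gold = 2.41·21.6641^0.25 ≈ 5.1994; c_gold = (1−0.25)·y_gold ≈ 3.8995.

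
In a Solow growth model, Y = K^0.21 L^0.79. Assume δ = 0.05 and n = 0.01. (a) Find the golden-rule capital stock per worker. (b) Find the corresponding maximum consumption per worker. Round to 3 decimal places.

n + δ = 0.01 + 0.05 = 0.06.
Golden rule sets MPK = n+δ: 0.21·k^(0.21−1) = 0.06, so k_gold = (0.21/0.06)^(1/0.79) ≈ 4.8831.
y_gold = 4.8831^0.21 ≈ 1.3952; c_gold = y_gold − 0.06·k_gold ≈ 1.1022.

(a) k_gold ≈ 4.883; (b) c_gold ≈ 1.102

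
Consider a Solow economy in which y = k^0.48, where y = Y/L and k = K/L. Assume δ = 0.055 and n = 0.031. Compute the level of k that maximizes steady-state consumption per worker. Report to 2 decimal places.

The effective depreciation rate is n + δ = 0.031 + 0.055 = 0.086.
Setting f'(k) = n+δ gives 0.48·k^(0.48−1) = 0.086, hence k_gold = (0.48/0.086)^(1/0.52) ≈ 27.2925.

k_gold ≈ 27.29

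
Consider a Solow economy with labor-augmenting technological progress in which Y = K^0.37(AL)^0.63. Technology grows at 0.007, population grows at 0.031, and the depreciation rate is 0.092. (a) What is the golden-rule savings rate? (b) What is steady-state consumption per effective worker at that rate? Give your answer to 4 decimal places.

The effective depreciation rate is n + g + δ = 0.031 + 0.007 + 0.092 = 0.13.
For Cobb-Douglas, s_gold equals capital's share: s_gold = 0.37.
At the golden rule the marginal product of capital equals n+g+δ: 0.37·k^(0.37−1) = 0.13. Solving, k_gold = (0.37/0.13)^(1/0.63) ≈ 5.2607.
y_gold = 5.2607^0.37 ≈ 1.8484; c_gold = (1−0.37)·y_gold ≈ 1.1645.

(a) s_gold = 0.3700; (b) c_gold ≈ 1.1645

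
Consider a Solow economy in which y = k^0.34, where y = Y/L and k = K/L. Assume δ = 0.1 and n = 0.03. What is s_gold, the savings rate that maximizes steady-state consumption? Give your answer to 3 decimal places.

The effective depreciation rate is n + δ = 0.03 + 0.1 = 0.13.
At the golden rule MPK = n+δ, and in any Cobb-Douglas steady state s = (n+δ)·k/y = MPK·k/y = capital's share 0.34.

s_gold = 0.340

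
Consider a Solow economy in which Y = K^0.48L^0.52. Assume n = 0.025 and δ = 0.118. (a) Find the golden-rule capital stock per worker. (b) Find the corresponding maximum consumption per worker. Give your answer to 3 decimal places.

n + δ = 0.025 + 0.118 = 0.143.
Golden rule sets MPK = n+δ: 0.48·k^(0.48−1) = 0.143, so k_gold = (0.48/0.143)^(1/0.52) ≈ 10.2649.
y_gold = 10.2649^0.48 ≈ 3.0581; c_gold = y_gold − 0.143·k_gold ≈ 1.5902.

(a) k_gold ≈ 10.265; (b) c_gold ≈ 1.590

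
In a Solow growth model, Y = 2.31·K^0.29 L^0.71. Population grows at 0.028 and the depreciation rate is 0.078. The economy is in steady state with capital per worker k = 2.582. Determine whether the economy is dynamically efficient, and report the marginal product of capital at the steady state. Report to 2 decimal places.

Break-even investment rate: n + δ = 0.028 + 0.078 = 0.106.
MPK = 0.29·2.31·k^(0.29−1) = 0.29·2.31·2.582^(-0.71) ≈ 0.3416.
MPK > 0.106, so the economy is dynamically efficient (under-saving).

dynamically efficient; MPK ≈ 0.34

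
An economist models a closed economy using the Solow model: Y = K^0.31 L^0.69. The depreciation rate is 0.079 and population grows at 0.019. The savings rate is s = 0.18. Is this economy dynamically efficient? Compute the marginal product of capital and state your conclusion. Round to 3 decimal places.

dynamically efficient; MPK ≈ 0.169

Capital per worker breaks even when investment replaces (n + δ)·k; here n + δ = 0.098.
Steady-state k*: s·k^0.31 = 0.098·k gives k* = (0.18/0.098)^(1/0.69) ≈ 2.4137.
MPK = 0.31·2.4137^(-0.69) ≈ 0.1688.
MPK > n+δ = 0.098, so the economy is dynamically efficient (under-saving).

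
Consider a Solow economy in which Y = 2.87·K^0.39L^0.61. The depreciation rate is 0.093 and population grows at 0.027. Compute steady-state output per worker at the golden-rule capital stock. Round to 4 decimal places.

y_gold ≈ 11.9645

The effective depreciation rate is n + δ = 0.027 + 0.093 = 0.12.
Golden rule sets MPK = n+δ: 0.39·2.87·k^(0.39−1) = 0.12, so k_gold = (0.39·2.87/0.12)^(1/0.61) ≈ 38.8847.
Output: y_gold = 2.87·k_gold^0.39 = 2.87·38.8847^0.39 ≈ 11.9645.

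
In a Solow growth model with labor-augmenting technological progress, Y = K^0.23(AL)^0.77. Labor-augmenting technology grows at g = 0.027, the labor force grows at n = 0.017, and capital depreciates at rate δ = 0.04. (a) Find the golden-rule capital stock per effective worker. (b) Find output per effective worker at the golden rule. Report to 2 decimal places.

n + g + δ = 0.017 + 0.027 + 0.04 = 0.084.
At the golden rule the marginal product of capital equals n+g+δ: 0.23·k^(0.23−1) = 0.084. Solving, k_gold = (0.23/0.084)^(1/0.77) ≈ 3.6993.
y_gold = 3.6993^0.23 ≈ 1.3510.

(a) k_gold ≈ 3.70; (b) y_gold ≈ 1.35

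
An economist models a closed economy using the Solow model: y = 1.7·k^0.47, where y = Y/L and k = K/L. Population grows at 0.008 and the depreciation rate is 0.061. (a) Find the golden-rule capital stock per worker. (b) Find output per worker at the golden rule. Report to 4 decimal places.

Break-even investment rate: n + δ = 0.008 + 0.061 = 0.069.
At the golden rule the marginal product of capital equals n+δ: 0.47·1.7·k^(0.47−1) = 0.069. Solving, k_gold = (0.47·1.7/0.069)^(1/0.53) ≈ 101.6194.
y_gold = 1.7·101.6194^0.47 ≈ 14.9186.

(a) k_gold ≈ 101.6194; (b) y_gold ≈ 14.9186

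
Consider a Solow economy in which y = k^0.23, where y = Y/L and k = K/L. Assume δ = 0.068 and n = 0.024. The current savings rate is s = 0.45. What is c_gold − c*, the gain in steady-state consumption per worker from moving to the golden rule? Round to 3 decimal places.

Δc ≈ 0.129

The effective depreciation rate is n + δ = 0.024 + 0.068 = 0.092.
Current steady state (s = 0.45): k* = (0.45/0.092)^(1/0.77) ≈ 7.8588, y* = 7.8588^0.23 ≈ 1.6067, c* = (1−0.45)·1.6067 ≈ 0.8837.
Setting f'(k) = n+δ gives 0.23·k^(0.23−1) = 0.092, hence k_gold = (0.23/0.092)^(1/0.77) ≈ 3.2870.
y_gold = 3.2870^0.23 ≈ 1.3148, c_gold = y_gold − 0.092·k_gold ≈ 1.0124.
Gain: Δc = 1.0124 − 0.8837 ≈ 0.1287.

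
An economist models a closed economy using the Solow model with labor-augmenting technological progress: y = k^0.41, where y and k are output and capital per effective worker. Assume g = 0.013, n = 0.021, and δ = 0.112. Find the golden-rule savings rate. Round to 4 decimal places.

s_gold = 0.4100

n + g + δ = 0.021 + 0.013 + 0.112 = 0.146.
At the golden rule MPK = n+g+δ, and in any Cobb-Douglas steady state s = (n+g+δ)·k/y = MPK·k/y = capital's share 0.41.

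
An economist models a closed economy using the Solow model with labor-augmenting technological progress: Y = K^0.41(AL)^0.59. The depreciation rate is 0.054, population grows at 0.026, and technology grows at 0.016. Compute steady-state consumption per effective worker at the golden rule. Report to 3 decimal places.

c_gold ≈ 1.618

Break-even investment rate: n + g + δ = 0.026 + 0.016 + 0.054 = 0.096.
Golden rule sets MPK = n+g+δ: 0.41·k^(0.41−1) = 0.096, so k_gold = (0.41/0.096)^(1/0.59) ≈ 11.7129.
y_gold = 11.7129^0.41 ≈ 2.7425.
c_gold = y_gold − (n+g+δ)·k_gold = 2.7425 − 0.096·11.7129 ≈ 1.6181.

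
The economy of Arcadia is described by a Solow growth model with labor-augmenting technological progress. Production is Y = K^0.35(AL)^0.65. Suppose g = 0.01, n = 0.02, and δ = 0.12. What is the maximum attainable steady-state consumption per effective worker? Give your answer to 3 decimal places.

Capital per effective worker breaks even when investment replaces (n + g + δ)·k; here n + g + δ = 0.15.
Golden rule sets MPK = n+g+δ: 0.35·k^(0.35−1) = 0.15, so k_gold = (0.35/0.15)^(1/0.65) ≈ 3.6823.
y_gold = 3.6823^0.35 ≈ 1.5781.
c_gold = y_gold − (n+g+δ)·k_gold = 1.5781 − 0.15·3.6823 ≈ 1.0258.

c_gold ≈ 1.026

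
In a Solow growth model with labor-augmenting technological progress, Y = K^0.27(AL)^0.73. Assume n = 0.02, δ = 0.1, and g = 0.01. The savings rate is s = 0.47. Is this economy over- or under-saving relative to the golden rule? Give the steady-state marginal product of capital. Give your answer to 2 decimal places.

over-saving; MPK ≈ 0.07

The effective depreciation rate is n + g + δ = 0.02 + 0.01 + 0.1 = 0.13.
Steady-state k*: s·k^0.27 = 0.13·k gives k* = (0.47/0.13)^(1/0.73) ≈ 5.8156.
MPK = 0.27·5.8156^(-0.73) ≈ 0.0747.
MPK < n+g+δ = 0.13, so the economy is dynamically inefficient (over-saving).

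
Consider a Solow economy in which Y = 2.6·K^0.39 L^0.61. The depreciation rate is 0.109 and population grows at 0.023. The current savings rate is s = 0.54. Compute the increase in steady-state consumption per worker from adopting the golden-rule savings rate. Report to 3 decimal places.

Δc ≈ 0.418

Break-even investment rate: n + δ = 0.023 + 0.109 = 0.132.
Current steady state (s = 0.54): k* = (0.54·2.6/0.132)^(1/0.61) ≈ 48.2245, y* = 2.6·48.2245^0.39 ≈ 11.7882, c* = (1−0.54)·11.7882 ≈ 5.4226.
Setting f'(k) = n+δ gives 0.39·2.6·k^(0.39−1) = 0.132, hence k_gold = (0.39·2.6/0.132)^(1/0.61) ≈ 28.2866.
y_gold = 2.6·28.2866^0.39 ≈ 9.5739, c_gold = y_gold − 0.132·k_gold ≈ 5.8401.
Gain: Δc = 5.8401 − 5.4226 ≈ 0.4175.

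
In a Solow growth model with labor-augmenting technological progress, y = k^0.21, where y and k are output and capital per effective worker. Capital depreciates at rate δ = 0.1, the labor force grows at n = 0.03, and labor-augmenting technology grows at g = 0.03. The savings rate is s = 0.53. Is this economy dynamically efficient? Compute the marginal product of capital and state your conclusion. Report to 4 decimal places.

Capital per effective worker breaks even when investment replaces (n + g + δ)·k; here n + g + δ = 0.16.
Steady-state k*: s·k^0.21 = 0.16·k gives k* = (0.53/0.16)^(1/0.79) ≈ 4.5543.
MPK = 0.21·4.5543^(-0.79) ≈ 0.0634.
MPK < n+g+δ = 0.16, so the economy is dynamically inefficient (over-saving).

dynamically inefficient; MPK ≈ 0.0634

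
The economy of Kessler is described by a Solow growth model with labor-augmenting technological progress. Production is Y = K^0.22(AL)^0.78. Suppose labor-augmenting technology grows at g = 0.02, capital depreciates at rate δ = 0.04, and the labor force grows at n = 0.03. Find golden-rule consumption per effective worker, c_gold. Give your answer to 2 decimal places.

c_gold ≈ 1.00

The effective depreciation rate is n + g + δ = 0.03 + 0.02 + 0.04 = 0.09.
Setting f'(k) = n+g+δ gives 0.22·k^(0.22−1) = 0.09, hence k_gold = (0.22/0.09)^(1/0.78) ≈ 3.1453.
y_gold = 3.1453^0.22 ≈ 1.2867.
c_gold = y_gold − (n+g+δ)·k_gold = 1.2867 − 0.09·3.1453 ≈ 1.0036.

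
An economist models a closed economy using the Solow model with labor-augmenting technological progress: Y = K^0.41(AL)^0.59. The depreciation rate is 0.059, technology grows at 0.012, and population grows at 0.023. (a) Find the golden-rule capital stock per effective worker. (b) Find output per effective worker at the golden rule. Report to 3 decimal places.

(a) k_gold ≈ 12.138; (b) y_gold ≈ 2.783

n + g + δ = 0.023 + 0.012 + 0.059 = 0.094.
Setting f'(k) = n+g+δ gives 0.41·k^(0.41−1) = 0.094, hence k_gold = (0.41/0.094)^(1/0.59) ≈ 12.1384.
y_gold = 12.1384^0.41 ≈ 2.7830.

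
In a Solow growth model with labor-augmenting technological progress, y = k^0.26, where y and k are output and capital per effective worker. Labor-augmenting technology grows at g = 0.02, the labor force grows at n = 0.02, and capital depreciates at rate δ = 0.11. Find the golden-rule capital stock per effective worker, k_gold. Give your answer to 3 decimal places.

k_gold ≈ 2.103

Capital per effective worker breaks even when investment replaces (n + g + δ)·k; here n + g + δ = 0.15.
Golden rule sets MPK = n+g+δ: 0.26·k^(0.26−1) = 0.15, so k_gold = (0.26/0.15)^(1/0.74) ≈ 2.1029.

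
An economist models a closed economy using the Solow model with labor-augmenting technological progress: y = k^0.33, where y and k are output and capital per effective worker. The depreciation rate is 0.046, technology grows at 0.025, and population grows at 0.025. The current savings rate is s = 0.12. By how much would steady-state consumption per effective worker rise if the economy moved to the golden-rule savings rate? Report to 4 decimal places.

n + g + δ = 0.025 + 0.025 + 0.046 = 0.096.
Current steady state (s = 0.12): k* = (0.12/0.096)^(1/0.67) ≈ 1.3952, y* = 1.3952^0.33 ≈ 1.1162, c* = (1−0.12)·1.1162 ≈ 0.9822.
Golden rule sets MPK = n+g+δ: 0.33·k^(0.33−1) = 0.096, so k_gold = (0.33/0.096)^(1/0.67) ≈ 6.3148.
y_gold = 6.3148^0.33 ≈ 1.8370, c_gold = y_gold − 0.096·k_gold ≈ 1.2308.
Gain: Δc = 1.2308 − 0.9822 ≈ 0.2486.

Δc ≈ 0.2486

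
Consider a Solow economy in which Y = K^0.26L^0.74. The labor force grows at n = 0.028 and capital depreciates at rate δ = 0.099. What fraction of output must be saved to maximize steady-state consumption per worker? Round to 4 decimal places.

s_gold = 0.2600

Capital per worker breaks even when investment replaces (n + δ)·k; here n + δ = 0.127.
At the golden rule MPK = n+δ, and in any Cobb-Douglas steady state s = (n+δ)·k/y = MPK·k/y = capital's share 0.26.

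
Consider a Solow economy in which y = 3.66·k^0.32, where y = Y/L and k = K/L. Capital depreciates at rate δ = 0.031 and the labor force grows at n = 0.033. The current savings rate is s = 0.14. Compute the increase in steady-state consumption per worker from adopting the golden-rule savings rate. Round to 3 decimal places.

The effective depreciation rate is n + δ = 0.033 + 0.031 = 0.064.
Current steady state (s = 0.14): k* = (0.14·3.66/0.064)^(1/0.68) ≈ 21.3095, y* = 3.66·21.3095^0.32 ≈ 9.7415, c* = (1−0.14)·9.7415 ≈ 8.3777.
Golden rule sets MPK = n+δ: 0.32·3.66·k^(0.32−1) = 0.064, so k_gold = (0.32·3.66/0.064)^(1/0.68) ≈ 71.8697.
y_gold = 3.66·71.8697^0.32 ≈ 14.3739, c_gold = y_gold − 0.064·k_gold ≈ 9.7743.
Gain: Δc = 9.7743 − 8.3777 ≈ 1.3966.

Δc ≈ 1.397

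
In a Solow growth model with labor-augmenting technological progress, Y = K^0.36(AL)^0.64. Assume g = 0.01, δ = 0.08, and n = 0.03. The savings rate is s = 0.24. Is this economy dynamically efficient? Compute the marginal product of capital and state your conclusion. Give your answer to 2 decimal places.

Break-even investment rate: n + g + δ = 0.03 + 0.01 + 0.08 = 0.12.
Steady-state k*: s·k^0.36 = 0.12·k gives k* = (0.24/0.12)^(1/0.64) ≈ 2.9537.
MPK = 0.36·2.9537^(-0.64) ≈ 0.1800.
MPK > n+g+δ = 0.12, so the economy is dynamically efficient (under-saving).

dynamically efficient; MPK ≈ 0.18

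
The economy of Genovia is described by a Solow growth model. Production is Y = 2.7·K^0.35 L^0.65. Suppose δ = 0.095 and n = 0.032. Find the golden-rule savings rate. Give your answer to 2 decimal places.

Capital per worker breaks even when investment replaces (n + δ)·k; here n + δ = 0.127.
At the golden rule MPK = n+δ, and in any Cobb-Douglas steady state s = (n+δ)·k/y = MPK·k/y = capital's share 0.35.

s_gold = 0.35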